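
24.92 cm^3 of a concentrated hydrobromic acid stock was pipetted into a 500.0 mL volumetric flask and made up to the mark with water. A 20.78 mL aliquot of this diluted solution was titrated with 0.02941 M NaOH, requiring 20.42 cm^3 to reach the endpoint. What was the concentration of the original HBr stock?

n(NaOH) = 0.02941 x 0.02042 = 0.0006006 mol.
n(HBr) in the aliquot = 0.0006006 mol.
[diluted HBr] = 0.0006006 / 0.02078 = 0.02890 M.
Dilution factor = 500.0/24.92 = 20.06, so [stock] = 0.02890 x 20.06 = 0.580 M.

0.580 M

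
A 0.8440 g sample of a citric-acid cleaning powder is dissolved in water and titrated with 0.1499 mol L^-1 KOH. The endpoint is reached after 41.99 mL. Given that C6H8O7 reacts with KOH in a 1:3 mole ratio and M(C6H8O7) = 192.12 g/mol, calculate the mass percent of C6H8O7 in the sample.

n(KOH) = 0.1499 x 0.04199 = 0.006294 mol.
n(C6H8O7) = 0.006294 / 3 = 0.002098 mol.
mass of C6H8O7 = 0.002098 x 192.12 = 0.4031 g.
% purity = 0.4031 / 0.8440 x 100 = 47.8%.

47.8%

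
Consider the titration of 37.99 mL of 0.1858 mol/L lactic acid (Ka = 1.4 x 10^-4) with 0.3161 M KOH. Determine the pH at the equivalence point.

8.46

n(HC3H5O3) = 0.1858 x 0.03799 = 0.007059 mol; V(KOH) at equivalence = 0.007059/0.3161 = 0.02233 L.
At equivalence all the acid is converted to C3H5O3-; total volume = 0.03799 + 0.02233 = 0.06032 L, so [C3H5O3-] = 0.007059/0.06032 = 0.1170 M.
Kb = Kw/Ka = 1.0e-14 / 1.4 x 10^-4 = 7.14e-11.
[OH^-] = sqrt(Kb x [C3H5O3-]) = sqrt(7.14e-11 x 0.1170) = 2.89e-6 M.
pOH = 5.54, so pH = 14.00 - 5.54 = 8.46.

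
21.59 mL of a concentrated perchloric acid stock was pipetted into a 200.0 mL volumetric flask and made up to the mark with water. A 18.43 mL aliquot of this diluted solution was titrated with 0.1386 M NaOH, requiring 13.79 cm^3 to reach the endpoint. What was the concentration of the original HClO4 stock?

0.961 M

n(NaOH) = 0.1386 x 0.01379 = 0.001911 mol.
n(HClO4) in the aliquot = 0.001911 mol.
[diluted HClO4] = 0.001911 / 0.01843 = 0.1037 M.
Dilution factor = 200.0/21.59 = 9.264, so [stock] = 0.1037 x 9.264 = 0.961 M.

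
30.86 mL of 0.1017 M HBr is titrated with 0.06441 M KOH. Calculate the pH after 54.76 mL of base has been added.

11.66

n(acid) = 0.1017 x 0.03086 = 0.003138 mol; n(KOH) added = 0.06441 x 0.05476 = 0.003527 mol.
Base is in excess by 0.003527 - 0.003138 = 0.0003886 mol in a total volume of 0.08562 L.
[OH^-] = 0.0003886/0.08562 = 0.004539 M, so pOH = 2.34 and pH = 14.00 - 2.34 = 11.66.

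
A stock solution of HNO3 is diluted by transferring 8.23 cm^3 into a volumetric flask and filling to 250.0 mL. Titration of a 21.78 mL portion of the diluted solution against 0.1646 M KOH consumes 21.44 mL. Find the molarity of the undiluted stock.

4.92 M

n(KOH) = 0.1646 x 0.02144 = 0.003529 mol.
n(HNO3) in the aliquot = 0.003529 mol.
[diluted HNO3] = 0.003529 / 0.02178 = 0.1620 M.
Dilution factor = 250.0/8.230 = 30.38, so [stock] = 0.1620 x 30.38 = 4.92 M.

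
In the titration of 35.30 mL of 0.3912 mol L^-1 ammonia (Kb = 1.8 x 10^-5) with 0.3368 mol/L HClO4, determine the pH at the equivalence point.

5.00

n(NH3) = 0.3912 x 0.03530 = 0.01381 mol; V(HClO4) at equivalence = 0.01381/0.3368 = 0.04100 L.
At equivalence the base is fully converted to NH4+; total volume = 0.07630 L, so [NH4+] = 0.01381/0.07630 = 0.1810 M.
Ka(NH4+) = Kw/Kb = 1.0e-14 / 1.8 x 10^-5 = 5.56e-10.
[H^+] = sqrt(Ka x [NH4+]) = sqrt(5.56e-10 x 0.1810) = 1.00e-5 M.
pH = -log(1.00e-5) = 5.00.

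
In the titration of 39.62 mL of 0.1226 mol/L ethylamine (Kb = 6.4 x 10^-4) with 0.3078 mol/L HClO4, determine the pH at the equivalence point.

5.93

n(C2H5NH2) = 0.1226 x 0.03962 = 0.004857 mol; V(HClO4) at equivalence = 0.004857/0.3078 = 0.01578 L.
At equivalence the base is fully converted to C2H5NH3+; total volume = 0.05540 L, so [C2H5NH3+] = 0.004857/0.05540 = 0.08768 M.
Ka(C2H5NH3+) = Kw/Kb = 1.0e-14 / 6.4 x 10^-4 = 1.56e-11.
[H^+] = sqrt(Ka x [C2H5NH3+]) = sqrt(1.56e-11 x 0.08768) = 1.17e-6 M.
pH = -log(1.17e-6) = 5.93.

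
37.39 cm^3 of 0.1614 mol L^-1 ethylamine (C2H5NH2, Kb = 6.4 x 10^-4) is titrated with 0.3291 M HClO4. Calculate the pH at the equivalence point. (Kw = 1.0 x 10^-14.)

n(C2H5NH2) = 0.1614 x 0.03739 = 0.006035 mol; V(HClO4) at equivalence = 0.006035/0.3291 = 0.01834 L.
At equivalence the base is fully converted to C2H5NH3+; total volume = 0.05573 L, so [C2H5NH3+] = 0.006035/0.05573 = 0.1083 M.
Ka(C2H5NH3+) = Kw/Kb = 1.0e-14 / 6.4 x 10^-4 = 1.56e-11.
[H^+] = sqrt(Ka x [C2H5NH3+]) = sqrt(1.56e-11 x 0.1083) = 1.30e-6 M.
pH = -log(1.30e-6) = 5.89.

5.89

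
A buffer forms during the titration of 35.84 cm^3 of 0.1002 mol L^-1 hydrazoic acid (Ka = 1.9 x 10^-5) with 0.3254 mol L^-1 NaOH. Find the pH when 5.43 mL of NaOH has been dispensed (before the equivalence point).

Initial n(HN3) = 0.1002 x 0.03584 = 0.003591 mol.
n(NaOH) added = 0.3254 x 0.005430 = 0.001767 mol, converting that many moles of HN3 to N3-.
Remaining n(HN3) = 0.001824 mol; n(N3-) = 0.001767 mol.
By Henderson-Hasselbalch, pH = pKa + log([A^-]/[HA]) = 4.72 + log(0.001767/0.001824) = 4.72 + (-0.01) = 4.71.

4.71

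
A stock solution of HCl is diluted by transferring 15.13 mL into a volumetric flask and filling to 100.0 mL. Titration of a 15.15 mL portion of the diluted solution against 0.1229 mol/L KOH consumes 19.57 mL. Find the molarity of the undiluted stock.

1.05 M

n(KOH) = 0.1229 x 0.01957 = 0.002405 mol.
n(HCl) in the aliquot = 0.002405 mol.
[diluted HCl] = 0.002405 / 0.01515 = 0.1588 M.
Dilution factor = 100.0/15.13 = 6.609, so [stock] = 0.1588 x 6.609 = 1.05 M.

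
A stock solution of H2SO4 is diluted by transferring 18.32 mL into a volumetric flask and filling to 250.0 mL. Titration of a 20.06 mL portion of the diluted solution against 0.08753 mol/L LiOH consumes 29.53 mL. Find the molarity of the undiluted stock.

n(LiOH) = 0.08753 x 0.02953 = 0.002585 mol.
n(H2SO4) in the aliquot = 0.002585 x 1/2 = 0.001292 mol.
[diluted H2SO4] = 0.001292 / 0.02006 = 0.06443 M.
Dilution factor = 250.0/18.32 = 13.65, so [stock] = 0.06443 x 13.65 = 0.879 M.

0.879 M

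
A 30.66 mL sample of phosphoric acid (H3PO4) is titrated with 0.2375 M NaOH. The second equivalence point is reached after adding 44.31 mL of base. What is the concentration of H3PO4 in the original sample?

n(NaOH) = 0.2375 x 0.04431 = 0.01052 mol.
At the second equivalence point, 2 mol OH^- react per mol H3PO4, so n(H3PO4) = 0.01052 / 2 = 0.005262 mol.
[H3PO4] = 0.005262 / 0.03066 L = 0.172 M.

0.172 M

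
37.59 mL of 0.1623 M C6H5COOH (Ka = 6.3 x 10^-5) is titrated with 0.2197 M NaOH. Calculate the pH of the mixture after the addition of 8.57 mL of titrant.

3.85

Initial n(C6H5COOH) = 0.1623 x 0.03759 = 0.006101 mol.
n(NaOH) added = 0.2197 x 0.008570 = 0.001883 mol, converting that many moles of C6H5COOH to C6H5COO-.
Remaining n(C6H5COOH) = 0.004218 mol; n(C6H5COO-) = 0.001883 mol.
By Henderson-Hasselbalch, pH = pKa + log([A^-]/[HA]) = 4.20 + log(0.001883/0.004218) = 4.20 + (-0.35) = 3.85.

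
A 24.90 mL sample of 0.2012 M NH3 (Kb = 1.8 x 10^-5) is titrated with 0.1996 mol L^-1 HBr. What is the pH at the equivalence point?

5.13

n(NH3) = 0.2012 x 0.02490 = 0.005010 mol; V(HBr) at equivalence = 0.005010/0.1996 = 0.02510 L.
At equivalence the base is fully converted to NH4+; total volume = 0.05000 L, so [NH4+] = 0.005010/0.05000 = 0.1002 M.
Ka(NH4+) = Kw/Kb = 1.0e-14 / 1.8 x 10^-5 = 5.56e-10.
[H^+] = sqrt(Ka x [NH4+]) = sqrt(5.56e-10 x 0.1002) = 7.46e-6 M.
pH = -log(7.46e-6) = 5.13.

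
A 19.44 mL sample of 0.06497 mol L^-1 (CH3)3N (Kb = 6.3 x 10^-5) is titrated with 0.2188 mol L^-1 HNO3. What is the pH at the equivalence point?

5.55

n((CH3)3N) = 0.06497 x 0.01944 = 0.001263 mol; V(HNO3) at equivalence = 0.001263/0.2188 = 0.005772 L.
At equivalence the base is fully converted to (CH3)3NH+; total volume = 0.02521 L, so [(CH3)3NH+] = 0.001263/0.02521 = 0.05009 M.
Ka((CH3)3NH+) = Kw/Kb = 1.0e-14 / 6.3 x 10^-5 = 1.59e-10.
[H^+] = sqrt(Ka x [(CH3)3NH+]) = sqrt(1.59e-10 x 0.05009) = 2.82e-6 M.
pH = -log(2.82e-6) = 5.55.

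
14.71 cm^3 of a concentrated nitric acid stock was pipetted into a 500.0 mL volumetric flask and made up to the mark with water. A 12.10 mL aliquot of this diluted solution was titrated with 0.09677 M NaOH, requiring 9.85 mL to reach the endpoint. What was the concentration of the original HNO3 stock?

2.68 M

n(NaOH) = 0.09677 x 0.009850 = 0.0009532 mol.
n(HNO3) in the aliquot = 0.0009532 mol.
[diluted HNO3] = 0.0009532 / 0.01210 = 0.07878 M.
Dilution factor = 500.0/14.71 = 33.99, so [stock] = 0.07878 x 33.99 = 2.68 M.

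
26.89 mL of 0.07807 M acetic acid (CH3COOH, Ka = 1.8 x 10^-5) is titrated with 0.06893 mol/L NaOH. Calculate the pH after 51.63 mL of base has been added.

12.27

n(acid) = 0.07807 x 0.02689 = 0.002099 mol; n(NaOH) added = 0.06893 x 0.05163 = 0.003559 mol.
Base is in excess by 0.003559 - 0.002099 = 0.001460 mol in a total volume of 0.07852 L.
[OH^-] = 0.001460/0.07852 = 0.01859 M, so pOH = 1.73 and pH = 14.00 - 1.73 = 12.27.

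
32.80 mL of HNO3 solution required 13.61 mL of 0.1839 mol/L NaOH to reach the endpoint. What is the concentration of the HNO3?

n(NaOH) delivered = 0.1839 x 0.01361 = 0.002503 mol.
For a 1:1 reaction, n(HNO3) = 0.002503 mol.
[HNO3] = 0.002503 mol / 0.03280 L = 0.0763 M.

0.0763 M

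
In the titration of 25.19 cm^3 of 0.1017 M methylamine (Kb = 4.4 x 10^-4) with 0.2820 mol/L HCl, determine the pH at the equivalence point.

5.88

n(CH3NH2) = 0.1017 x 0.02519 = 0.002562 mol; V(HCl) at equivalence = 0.002562/0.2820 = 0.009084 L.
At equivalence the base is fully converted to CH3NH3+; total volume = 0.03427 L, so [CH3NH3+] = 0.002562/0.03427 = 0.07474 M.
Ka(CH3NH3+) = Kw/Kb = 1.0e-14 / 4.4 x 10^-4 = 2.27e-11.
[H^+] = sqrt(Ka x [CH3NH3+]) = sqrt(2.27e-11 x 0.07474) = 1.30e-6 M.
pH = -log(1.30e-6) = 5.88.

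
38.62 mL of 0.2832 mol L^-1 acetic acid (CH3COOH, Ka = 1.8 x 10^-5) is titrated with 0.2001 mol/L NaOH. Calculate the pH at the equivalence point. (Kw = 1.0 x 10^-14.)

n(CH3COOH) = 0.2832 x 0.03862 = 0.01094 mol; V(NaOH) at equivalence = 0.01094/0.2001 = 0.05466 L.
At equivalence all the acid is converted to CH3COO-; total volume = 0.03862 + 0.05466 = 0.09328 L, so [CH3COO-] = 0.01094/0.09328 = 0.1173 M.
Kb = Kw/Ka = 1.0e-14 / 1.8 x 10^-5 = 5.56e-10.
[OH^-] = sqrt(Kb x [CH3COO-]) = sqrt(5.56e-10 x 0.1173) = 8.07e-6 M.
pOH = 5.09, so pH = 14.00 - 5.09 = 8.91.

8.91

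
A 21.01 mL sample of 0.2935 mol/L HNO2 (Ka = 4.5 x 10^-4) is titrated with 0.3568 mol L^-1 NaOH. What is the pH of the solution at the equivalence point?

n(HNO2) = 0.2935 x 0.02101 = 0.006166 mol; V(NaOH) at equivalence = 0.006166/0.3568 = 0.01728 L.
At equivalence all the acid is converted to NO2-; total volume = 0.02101 + 0.01728 = 0.03829 L, so [NO2-] = 0.006166/0.03829 = 0.1610 M.
Kb = Kw/Ka = 1.0e-14 / 4.5 x 10^-4 = 2.22e-11.
[OH^-] = sqrt(Kb x [NO2-]) = sqrt(2.22e-11 x 0.1610) = 1.89e-6 M.
pOH = 5.72, so pH = 14.00 - 5.72 = 8.28.

8.28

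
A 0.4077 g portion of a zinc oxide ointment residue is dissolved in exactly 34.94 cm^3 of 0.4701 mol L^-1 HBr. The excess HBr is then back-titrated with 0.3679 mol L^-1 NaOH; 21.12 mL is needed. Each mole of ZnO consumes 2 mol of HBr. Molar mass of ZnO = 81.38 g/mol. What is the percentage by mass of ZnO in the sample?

Total n(HBr) added = 0.4701 x 0.03494 = 0.01643 mol.
n(NaOH) used = 0.3679 x 0.02112 = 0.007770 mol, which equals the excess n(HBr).
So n(HBr) consumed by the sample = 0.01643 - 0.007770 = 0.008655 mol.
n(ZnO) = 0.008655 / 2 = 0.004328 mol.
mass ZnO = 0.004328 x 81.38 = 0.3522 g, so %ZnO = 0.3522/0.4077 x 100 = 86.4%.

86.4%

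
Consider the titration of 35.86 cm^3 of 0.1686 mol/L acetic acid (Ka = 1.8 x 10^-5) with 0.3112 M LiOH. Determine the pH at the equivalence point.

8.89

n(CH3COOH) = 0.1686 x 0.03586 = 0.006046 mol; V(LiOH) at equivalence = 0.006046/0.3112 = 0.01943 L.
At equivalence all the acid is converted to CH3COO-; total volume = 0.03586 + 0.01943 = 0.05529 L, so [CH3COO-] = 0.006046/0.05529 = 0.1094 M.
Kb = Kw/Ka = 1.0e-14 / 1.8 x 10^-5 = 5.56e-10.
[OH^-] = sqrt(Kb x [CH3COO-]) = sqrt(5.56e-10 x 0.1094) = 7.79e-6 M.
pOH = 5.11, so pH = 14.00 - 5.11 = 8.89.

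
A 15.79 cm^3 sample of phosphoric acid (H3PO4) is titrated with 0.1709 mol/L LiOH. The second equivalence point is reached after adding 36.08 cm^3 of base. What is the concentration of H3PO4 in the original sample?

0.195 M

n(LiOH) = 0.1709 x 0.03608 = 0.006166 mol.
At the second equivalence point, 2 mol OH^- react per mol H3PO4, so n(H3PO4) = 0.006166 / 2 = 0.003083 mol.
[H3PO4] = 0.003083 / 0.01579 L = 0.195 M.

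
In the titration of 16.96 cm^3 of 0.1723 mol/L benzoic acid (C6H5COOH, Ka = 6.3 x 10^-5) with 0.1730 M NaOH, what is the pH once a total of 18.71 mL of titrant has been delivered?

11.95

n(acid) = 0.1723 x 0.01696 = 0.002922 mol; n(NaOH) added = 0.1730 x 0.01871 = 0.003237 mol.
Base is in excess by 0.003237 - 0.002922 = 0.0003146 mol in a total volume of 0.03567 L.
[OH^-] = 0.0003146/0.03567 = 0.008820 M, so pOH = 2.05 and pH = 14.00 - 2.05 = 11.95.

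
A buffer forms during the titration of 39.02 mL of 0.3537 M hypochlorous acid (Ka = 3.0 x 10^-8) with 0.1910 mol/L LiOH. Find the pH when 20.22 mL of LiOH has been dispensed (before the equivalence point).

7.11

Initial n(HClO) = 0.3537 x 0.03902 = 0.01380 mol.
n(LiOH) added = 0.1910 x 0.02022 = 0.003862 mol, converting that many moles of HClO to ClO-.
Remaining n(HClO) = 0.009939 mol; n(ClO-) = 0.003862 mol.
By Henderson-Hasselbalch, pH = pKa + log([A^-]/[HA]) = 7.52 + log(0.003862/0.009939) = 7.52 + (-0.41) = 7.11.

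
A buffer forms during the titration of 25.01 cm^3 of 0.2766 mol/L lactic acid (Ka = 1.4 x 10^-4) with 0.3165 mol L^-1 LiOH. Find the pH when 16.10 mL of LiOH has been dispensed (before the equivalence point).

4.30

Initial n(HC3H5O3) = 0.2766 x 0.02501 = 0.006918 mol.
n(LiOH) added = 0.3165 x 0.01610 = 0.005096 mol, converting that many moles of HC3H5O3 to C3H5O3-.
Remaining n(HC3H5O3) = 0.001822 mol; n(C3H5O3-) = 0.005096 mol.
By Henderson-Hasselbalch, pH = pKa + log([A^-]/[HA]) = 3.85 + log(0.005096/0.001822) = 3.85 + (+0.45) = 4.30.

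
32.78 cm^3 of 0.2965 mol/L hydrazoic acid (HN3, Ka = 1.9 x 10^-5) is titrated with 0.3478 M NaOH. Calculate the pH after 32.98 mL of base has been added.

12.43

n(acid) = 0.2965 x 0.03278 = 0.009719 mol; n(NaOH) added = 0.3478 x 0.03298 = 0.01147 mol.
Base is in excess by 0.01147 - 0.009719 = 0.001751 mol in a total volume of 0.06576 L.
[OH^-] = 0.001751/0.06576 = 0.02663 M, so pOH = 1.57 and pH = 14.00 - 1.57 = 12.43.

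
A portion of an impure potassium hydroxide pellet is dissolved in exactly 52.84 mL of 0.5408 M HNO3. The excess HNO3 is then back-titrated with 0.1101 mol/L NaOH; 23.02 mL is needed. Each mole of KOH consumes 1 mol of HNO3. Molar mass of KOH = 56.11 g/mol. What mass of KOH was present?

Total n(HNO3) added = 0.5408 x 0.05284 = 0.02858 mol.
n(NaOH) used = 0.1101 x 0.02302 = 0.002535 mol, which equals the excess n(HNO3).
So n(HNO3) consumed by the sample = 0.02858 - 0.002535 = 0.02604 mol.
n(KOH) = 0.02604 / 1 = 0.02604 mol.
mass = 0.02604 mol x 56.11 g/mol = 1.46 g.

1.46 g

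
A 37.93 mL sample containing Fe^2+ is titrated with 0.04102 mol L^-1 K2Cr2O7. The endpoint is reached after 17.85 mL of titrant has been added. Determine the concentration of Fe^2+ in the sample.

n(K2Cr2O7) = 0.04102 x 0.01785 = 0.0007322 mol.
From the balanced equation, 1 mol K2Cr2O7 reacts with 6 mol Fe^2+, so n(Fe^2+) = 0.0007322 x 6/1 = 0.004393 mol.
[Fe^2+] = 0.004393 / 0.03793 L = 0.116 M.

0.116 M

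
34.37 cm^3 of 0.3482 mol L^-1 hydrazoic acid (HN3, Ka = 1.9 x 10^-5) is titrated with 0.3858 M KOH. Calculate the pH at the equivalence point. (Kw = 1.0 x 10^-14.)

8.99

n(HN3) = 0.3482 x 0.03437 = 0.01197 mol; V(KOH) at equivalence = 0.01197/0.3858 = 0.03102 L.
At equivalence all the acid is converted to N3-; total volume = 0.03437 + 0.03102 = 0.06539 L, so [N3-] = 0.01197/0.06539 = 0.1830 M.
Kb = Kw/Ka = 1.0e-14 / 1.9 x 10^-5 = 5.26e-10.
[OH^-] = sqrt(Kb x [N3-]) = sqrt(5.26e-10 x 0.1830) = 9.81e-6 M.
pOH = 5.01, so pH = 14.00 - 5.01 = 8.99.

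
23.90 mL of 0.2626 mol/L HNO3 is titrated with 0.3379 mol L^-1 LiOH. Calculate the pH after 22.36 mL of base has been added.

n(acid) = 0.2626 x 0.02390 = 0.006276 mol; n(LiOH) added = 0.3379 x 0.02236 = 0.007555 mol.
Base is in excess by 0.007555 - 0.006276 = 0.001279 mol in a total volume of 0.04626 L.
[OH^-] = 0.001279/0.04626 = 0.02765 M, so pOH = 1.56 and pH = 14.00 - 1.56 = 12.44.

12.44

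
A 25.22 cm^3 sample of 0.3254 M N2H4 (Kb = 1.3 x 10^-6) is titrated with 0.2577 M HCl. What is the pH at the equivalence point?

4.48

n(N2H4) = 0.3254 x 0.02522 = 0.008207 mol; V(HCl) at equivalence = 0.008207/0.2577 = 0.03185 L.
At equivalence the base is fully converted to N2H5+; total volume = 0.05707 L, so [N2H5+] = 0.008207/0.05707 = 0.1438 M.
Ka(N2H5+) = Kw/Kb = 1.0e-14 / 1.3 x 10^-6 = 7.69e-9.
[H^+] = sqrt(Ka x [N2H5+]) = sqrt(7.69e-9 x 0.1438) = 3.33e-5 M.
pH = -log(3.33e-5) = 4.48.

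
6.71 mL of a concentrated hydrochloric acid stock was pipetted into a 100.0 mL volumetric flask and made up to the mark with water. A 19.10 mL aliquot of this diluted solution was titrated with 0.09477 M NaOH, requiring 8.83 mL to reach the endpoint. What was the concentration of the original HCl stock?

n(NaOH) = 0.09477 x 0.008830 = 0.0008368 mol.
n(HCl) in the aliquot = 0.0008368 mol.
[diluted HCl] = 0.0008368 / 0.01910 = 0.04381 M.
Dilution factor = 100.0/6.710 = 14.90, so [stock] = 0.04381 x 14.90 = 0.653 M.

0.653 M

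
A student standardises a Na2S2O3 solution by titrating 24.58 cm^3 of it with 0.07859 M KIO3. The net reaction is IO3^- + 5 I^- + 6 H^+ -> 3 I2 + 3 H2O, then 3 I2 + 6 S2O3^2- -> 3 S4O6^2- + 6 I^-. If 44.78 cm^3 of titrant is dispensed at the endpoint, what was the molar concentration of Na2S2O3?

n(KIO3) = 0.07859 x 0.04478 = 0.003519 mol.
From the balanced equation, 1 mol KIO3 reacts with 6 mol Na2S2O3, so n(Na2S2O3) = 0.003519 x 6/1 = 0.02112 mol.
[Na2S2O3] = 0.02112 / 0.02458 L = 0.859 M.

0.859 M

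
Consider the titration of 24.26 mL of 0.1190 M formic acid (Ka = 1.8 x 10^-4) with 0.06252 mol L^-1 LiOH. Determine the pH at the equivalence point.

8.18

n(HCOOH) = 0.1190 x 0.02426 = 0.002887 mol; V(LiOH) at equivalence = 0.002887/0.06252 = 0.04618 L.
At equivalence all the acid is converted to HCOO-; total volume = 0.02426 + 0.04618 = 0.07044 L, so [HCOO-] = 0.002887/0.07044 = 0.04099 M.
Kb = Kw/Ka = 1.0e-14 / 1.8 x 10^-4 = 5.56e-11.
[OH^-] = sqrt(Kb x [HCOO-]) = sqrt(5.56e-11 x 0.04099) = 1.51e-6 M.
pOH = 5.82, so pH = 14.00 - 5.82 = 8.18.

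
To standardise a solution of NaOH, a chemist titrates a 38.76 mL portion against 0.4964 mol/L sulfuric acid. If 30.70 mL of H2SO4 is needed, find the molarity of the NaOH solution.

n(H2SO4) delivered = 0.4964 x 0.03070 = 0.01524 mol.
The reaction is 2 NaOH + 1 H2SO4, so n(NaOH) = 0.01524 x 2/1 = 0.03048 mol.
[NaOH] = 0.03048 mol / 0.03876 L = 0.786 M.

0.786 M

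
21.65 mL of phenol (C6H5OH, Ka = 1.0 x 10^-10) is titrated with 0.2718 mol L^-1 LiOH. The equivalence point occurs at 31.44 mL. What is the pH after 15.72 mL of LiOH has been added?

10.00

15.72 mL is exactly half the equivalence volume (31.44/2), i.e. the half-equivalence point.
There, n(HA) = n(A^-), so pH = pKa = -log(1.0 x 10^-10) = 10.00.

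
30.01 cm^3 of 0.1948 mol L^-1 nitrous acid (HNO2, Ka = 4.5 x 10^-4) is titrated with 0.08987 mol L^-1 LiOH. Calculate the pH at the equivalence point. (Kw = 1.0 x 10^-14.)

n(HNO2) = 0.1948 x 0.03001 = 0.005846 mol; V(LiOH) at equivalence = 0.005846/0.08987 = 0.06505 L.
At equivalence all the acid is converted to NO2-; total volume = 0.03001 + 0.06505 = 0.09506 L, so [NO2-] = 0.005846/0.09506 = 0.06150 M.
Kb = Kw/Ka = 1.0e-14 / 4.5 x 10^-4 = 2.22e-11.
[OH^-] = sqrt(Kb x [NO2-]) = sqrt(2.22e-11 x 0.06150) = 1.17e-6 M.
pOH = 5.93, so pH = 14.00 - 5.93 = 8.07.

8.07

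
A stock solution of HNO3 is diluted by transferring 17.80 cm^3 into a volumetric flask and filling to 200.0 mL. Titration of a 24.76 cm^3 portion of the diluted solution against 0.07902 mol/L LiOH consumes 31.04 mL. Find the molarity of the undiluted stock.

n(LiOH) = 0.07902 x 0.03104 = 0.002453 mol.
n(HNO3) in the aliquot = 0.002453 mol.
[diluted HNO3] = 0.002453 / 0.02476 = 0.09906 M.
Dilution factor = 200.0/17.80 = 11.24, so [stock] = 0.09906 x 11.24 = 1.11 M.

1.11 M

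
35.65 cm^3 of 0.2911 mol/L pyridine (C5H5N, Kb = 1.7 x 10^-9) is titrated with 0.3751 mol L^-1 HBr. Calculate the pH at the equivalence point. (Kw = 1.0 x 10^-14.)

3.01

n(C5H5N) = 0.2911 x 0.03565 = 0.01038 mol; V(HBr) at equivalence = 0.01038/0.3751 = 0.02767 L.
At equivalence the base is fully converted to C5H5NH+; total volume = 0.06332 L, so [C5H5NH+] = 0.01038/0.06332 = 0.1639 M.
Ka(C5H5NH+) = Kw/Kb = 1.0e-14 / 1.7 x 10^-9 = 5.88e-6.
[H^+] = sqrt(Ka x [C5H5NH+]) = sqrt(5.88e-6 x 0.1639) = 0.000982 M.
pH = -log(0.000982) = 3.01.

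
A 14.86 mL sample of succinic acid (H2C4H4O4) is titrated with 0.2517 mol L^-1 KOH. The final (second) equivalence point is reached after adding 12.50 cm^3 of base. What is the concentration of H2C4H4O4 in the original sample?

0.106 M

n(KOH) = 0.2517 x 0.01250 = 0.003146 mol.
At the final (second) equivalence point, 2 mol OH^- react per mol H2C4H4O4, so n(H2C4H4O4) = 0.003146 / 2 = 0.001573 mol.
[H2C4H4O4] = 0.001573 / 0.01486 L = 0.106 M.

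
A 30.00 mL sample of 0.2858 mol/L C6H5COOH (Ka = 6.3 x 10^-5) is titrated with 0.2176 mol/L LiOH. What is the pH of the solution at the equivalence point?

8.65

n(C6H5COOH) = 0.2858 x 0.03000 = 0.008574 mol; V(LiOH) at equivalence = 0.008574/0.2176 = 0.03940 L.
At equivalence all the acid is converted to C6H5COO-; total volume = 0.03000 + 0.03940 = 0.06940 L, so [C6H5COO-] = 0.008574/0.06940 = 0.1235 M.
Kb = Kw/Ka = 1.0e-14 / 6.3 x 10^-5 = 1.59e-10.
[OH^-] = sqrt(Kb x [C6H5COO-]) = sqrt(1.59e-10 x 0.1235) = 4.43e-6 M.
pOH = 5.35, so pH = 14.00 - 5.35 = 8.65.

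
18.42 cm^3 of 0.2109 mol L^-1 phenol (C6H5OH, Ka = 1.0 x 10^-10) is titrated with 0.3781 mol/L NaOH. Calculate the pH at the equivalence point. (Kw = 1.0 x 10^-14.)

n(C6H5OH) = 0.2109 x 0.01842 = 0.003885 mol; V(NaOH) at equivalence = 0.003885/0.3781 = 0.01027 L.
At equivalence all the acid is converted to C6H5O-; total volume = 0.01842 + 0.01027 = 0.02869 L, so [C6H5O-] = 0.003885/0.02869 = 0.1354 M.
Kb = Kw/Ka = 1.0e-14 / 1.0 x 10^-10 = 0.000100.
[OH^-] = sqrt(Kb x [C6H5O-]) = sqrt(0.000100 x 0.1354) = 0.00368 M.
pOH = 2.43, so pH = 14.00 - 2.43 = 11.57.

11.57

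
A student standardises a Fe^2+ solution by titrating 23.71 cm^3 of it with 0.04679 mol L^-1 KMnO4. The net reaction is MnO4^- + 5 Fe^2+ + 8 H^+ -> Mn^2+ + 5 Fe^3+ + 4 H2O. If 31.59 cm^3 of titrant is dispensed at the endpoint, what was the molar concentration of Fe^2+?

n(KMnO4) = 0.04679 x 0.03159 = 0.001478 mol.
From the balanced equation, 1 mol KMnO4 reacts with 5 mol Fe^2+, so n(Fe^2+) = 0.001478 x 5/1 = 0.007390 mol.
[Fe^2+] = 0.007390 / 0.02371 L = 0.312 M.

0.312 M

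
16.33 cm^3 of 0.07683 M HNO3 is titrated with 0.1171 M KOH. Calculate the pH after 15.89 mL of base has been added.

n(acid) = 0.07683 x 0.01633 = 0.001255 mol; n(KOH) added = 0.1171 x 0.01589 = 0.001861 mol.
Base is in excess by 0.001861 - 0.001255 = 0.0006061 mol in a total volume of 0.03222 L.
[OH^-] = 0.0006061/0.03222 = 0.01881 M, so pOH = 1.73 and pH = 14.00 - 1.73 = 12.27.

12.27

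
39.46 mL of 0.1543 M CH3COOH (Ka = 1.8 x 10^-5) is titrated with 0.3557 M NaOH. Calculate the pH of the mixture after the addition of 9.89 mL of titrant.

Initial n(CH3COOH) = 0.1543 x 0.03946 = 0.006089 mol.
n(NaOH) added = 0.3557 x 0.009890 = 0.003518 mol, converting that many moles of CH3COOH to CH3COO-.
Remaining n(CH3COOH) = 0.002571 mol; n(CH3COO-) = 0.003518 mol.
By Henderson-Hasselbalch, pH = pKa + log([A^-]/[HA]) = 4.74 + log(0.003518/0.002571) = 4.74 + (+0.14) = 4.88.

4.88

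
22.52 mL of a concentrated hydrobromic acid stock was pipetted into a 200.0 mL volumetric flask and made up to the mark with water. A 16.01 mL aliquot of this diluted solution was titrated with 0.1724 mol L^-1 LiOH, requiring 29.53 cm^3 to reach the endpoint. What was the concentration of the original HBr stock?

n(LiOH) = 0.1724 x 0.02953 = 0.005091 mol.
n(HBr) in the aliquot = 0.005091 mol.
[diluted HBr] = 0.005091 / 0.01601 = 0.3180 M.
Dilution factor = 200.0/22.52 = 8.881, so [stock] = 0.3180 x 8.881 = 2.82 M.

2.82 M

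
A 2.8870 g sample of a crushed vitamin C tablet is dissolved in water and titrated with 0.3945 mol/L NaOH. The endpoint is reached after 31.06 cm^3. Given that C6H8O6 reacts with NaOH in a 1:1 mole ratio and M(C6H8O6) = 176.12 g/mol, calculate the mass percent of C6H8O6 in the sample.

74.7%

n(NaOH) = 0.3945 x 0.03106 = 0.01225 mol.
n(C6H8O6) = 0.01225 / 1 = 0.01225 mol.
mass of C6H8O6 = 0.01225 x 176.12 = 2.158 g.
% purity = 2.158 / 2.8870 x 100 = 74.7%.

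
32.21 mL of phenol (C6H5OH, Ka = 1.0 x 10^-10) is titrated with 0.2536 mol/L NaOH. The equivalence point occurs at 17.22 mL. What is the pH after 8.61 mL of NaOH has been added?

10.00

8.61 mL is exactly half the equivalence volume (17.22/2), i.e. the half-equivalence point.
There, n(HA) = n(A^-), so pH = pKa = -log(1.0 x 10^-10) = 10.00.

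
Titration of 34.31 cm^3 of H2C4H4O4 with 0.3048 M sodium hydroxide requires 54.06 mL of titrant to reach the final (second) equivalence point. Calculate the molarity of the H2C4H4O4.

n(NaOH) = 0.3048 x 0.05406 = 0.01648 mol.
At the final (second) equivalence point, 2 mol OH^- react per mol H2C4H4O4, so n(H2C4H4O4) = 0.01648 / 2 = 0.008239 mol.
[H2C4H4O4] = 0.008239 / 0.03431 L = 0.240 M.

0.240 M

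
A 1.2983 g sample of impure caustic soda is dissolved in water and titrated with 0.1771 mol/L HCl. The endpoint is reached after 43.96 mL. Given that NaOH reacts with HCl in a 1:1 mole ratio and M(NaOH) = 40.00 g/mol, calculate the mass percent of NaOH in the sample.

n(HCl) = 0.1771 x 0.04396 = 0.007785 mol.
n(NaOH) = 0.007785 / 1 = 0.007785 mol.
mass of NaOH = 0.007785 x 40.00 = 0.3114 g.
% purity = 0.3114 / 1.2983 x 100 = 24.0%.

24.0%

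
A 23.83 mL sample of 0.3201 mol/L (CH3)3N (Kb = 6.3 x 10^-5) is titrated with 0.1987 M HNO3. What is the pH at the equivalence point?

n((CH3)3N) = 0.3201 x 0.02383 = 0.007628 mol; V(HNO3) at equivalence = 0.007628/0.1987 = 0.03839 L.
At equivalence the base is fully converted to (CH3)3NH+; total volume = 0.06222 L, so [(CH3)3NH+] = 0.007628/0.06222 = 0.1226 M.
Ka((CH3)3NH+) = Kw/Kb = 1.0e-14 / 6.3 x 10^-5 = 1.59e-10.
[H^+] = sqrt(Ka x [(CH3)3NH+]) = sqrt(1.59e-10 x 0.1226) = 4.41e-6 M.
pH = -log(4.41e-6) = 5.36.

5.36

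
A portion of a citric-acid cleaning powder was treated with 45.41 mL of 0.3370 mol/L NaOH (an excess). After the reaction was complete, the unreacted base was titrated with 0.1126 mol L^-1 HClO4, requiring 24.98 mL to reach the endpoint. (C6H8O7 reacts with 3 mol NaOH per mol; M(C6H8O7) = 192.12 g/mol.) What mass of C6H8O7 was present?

Total n(NaOH) added = 0.3370 x 0.04541 = 0.01530 mol.
n(HClO4) used = 0.1126 x 0.02498 = 0.002813 mol, which equals the excess n(NaOH).
So n(NaOH) consumed by the sample = 0.01530 - 0.002813 = 0.01249 mol.
n(C6H8O7) = 0.01249 / 3 = 0.004163 mol.
mass = 0.004163 mol x 192.12 g/mol = 0.800 g.

0.800 g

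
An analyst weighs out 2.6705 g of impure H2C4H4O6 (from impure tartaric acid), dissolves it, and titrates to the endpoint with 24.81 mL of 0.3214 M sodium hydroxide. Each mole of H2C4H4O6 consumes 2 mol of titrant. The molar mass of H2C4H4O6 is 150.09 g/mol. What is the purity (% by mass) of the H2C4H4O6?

22.4%

n(NaOH) = 0.3214 x 0.02481 = 0.007974 mol.
n(H2C4H4O6) = 0.007974 / 2 = 0.003987 mol.
mass of H2C4H4O6 = 0.003987 x 150.09 = 0.5984 g.
% purity = 0.5984 / 2.6705 x 100 = 22.4%.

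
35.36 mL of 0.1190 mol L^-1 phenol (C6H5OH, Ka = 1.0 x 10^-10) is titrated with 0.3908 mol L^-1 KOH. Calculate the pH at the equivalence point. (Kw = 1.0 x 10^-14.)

11.48

n(C6H5OH) = 0.1190 x 0.03536 = 0.004208 mol; V(KOH) at equivalence = 0.004208/0.3908 = 0.01077 L.
At equivalence all the acid is converted to C6H5O-; total volume = 0.03536 + 0.01077 = 0.04613 L, so [C6H5O-] = 0.004208/0.04613 = 0.09122 M.
Kb = Kw/Ka = 1.0e-14 / 1.0 x 10^-10 = 0.000100.
[OH^-] = sqrt(Kb x [C6H5O-]) = sqrt(0.000100 x 0.09122) = 0.00302 M.
pOH = 2.52, so pH = 14.00 - 2.52 = 11.48.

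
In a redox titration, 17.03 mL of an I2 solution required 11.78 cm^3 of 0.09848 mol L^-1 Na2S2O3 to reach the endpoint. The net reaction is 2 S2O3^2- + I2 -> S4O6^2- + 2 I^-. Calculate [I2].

n(Na2S2O3) = 0.09848 x 0.01178 = 0.001160 mol.
From the balanced equation, 2 mol Na2S2O3 reacts with 1 mol I2, so n(I2) = 0.001160 x 1/2 = 0.0005800 mol.
[I2] = 0.0005800 / 0.01703 L = 0.0341 M.

0.0341 M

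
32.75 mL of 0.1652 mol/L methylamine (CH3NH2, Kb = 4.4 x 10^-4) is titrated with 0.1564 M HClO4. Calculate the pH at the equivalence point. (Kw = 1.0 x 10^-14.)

5.87

n(CH3NH2) = 0.1652 x 0.03275 = 0.005410 mol; V(HClO4) at equivalence = 0.005410/0.1564 = 0.03459 L.
At equivalence the base is fully converted to CH3NH3+; total volume = 0.06734 L, so [CH3NH3+] = 0.005410/0.06734 = 0.08034 M.
Ka(CH3NH3+) = Kw/Kb = 1.0e-14 / 4.4 x 10^-4 = 2.27e-11.
[H^+] = sqrt(Ka x [CH3NH3+]) = sqrt(2.27e-11 x 0.08034) = 1.35e-6 M.
pH = -log(1.35e-6) = 5.87.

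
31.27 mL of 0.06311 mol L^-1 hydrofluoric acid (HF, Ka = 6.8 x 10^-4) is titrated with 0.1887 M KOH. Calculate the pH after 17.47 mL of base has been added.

n(acid) = 0.06311 x 0.03127 = 0.001973 mol; n(KOH) added = 0.1887 x 0.01747 = 0.003297 mol.
Base is in excess by 0.003297 - 0.001973 = 0.001323 mol in a total volume of 0.04874 L.
[OH^-] = 0.001323/0.04874 = 0.02715 M, so pOH = 1.57 and pH = 14.00 - 1.57 = 12.43.

12.43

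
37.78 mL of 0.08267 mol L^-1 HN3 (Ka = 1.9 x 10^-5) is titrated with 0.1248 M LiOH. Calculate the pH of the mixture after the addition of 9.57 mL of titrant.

4.51

Initial n(HN3) = 0.08267 x 0.03778 = 0.003123 mol.
n(LiOH) added = 0.1248 x 0.009570 = 0.001194 mol, converting that many moles of HN3 to N3-.
Remaining n(HN3) = 0.001929 mol; n(N3-) = 0.001194 mol.
By Henderson-Hasselbalch, pH = pKa + log([A^-]/[HA]) = 4.72 + log(0.001194/0.001929) = 4.72 + (-0.21) = 4.51.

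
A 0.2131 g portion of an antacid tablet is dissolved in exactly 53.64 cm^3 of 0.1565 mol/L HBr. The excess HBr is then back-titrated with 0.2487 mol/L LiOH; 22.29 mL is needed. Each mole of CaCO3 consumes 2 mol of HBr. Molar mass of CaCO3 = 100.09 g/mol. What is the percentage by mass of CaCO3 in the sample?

67.0%

Total n(HBr) added = 0.1565 x 0.05364 = 0.008395 mol.
n(LiOH) used = 0.2487 x 0.02229 = 0.005544 mol, which equals the excess n(HBr).
So n(HBr) consumed by the sample = 0.008395 - 0.005544 = 0.002851 mol.
n(CaCO3) = 0.002851 / 2 = 0.001426 mol.
mass CaCO3 = 0.001426 x 100.09 = 0.1427 g, so %CaCO3 = 0.1427/0.2131 x 100 = 67.0%.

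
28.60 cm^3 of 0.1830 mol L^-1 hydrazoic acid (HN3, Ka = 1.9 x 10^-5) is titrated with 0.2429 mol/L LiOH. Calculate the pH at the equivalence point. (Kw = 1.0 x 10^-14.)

8.87

n(HN3) = 0.1830 x 0.02860 = 0.005234 mol; V(LiOH) at equivalence = 0.005234/0.2429 = 0.02155 L.
At equivalence all the acid is converted to N3-; total volume = 0.02860 + 0.02155 = 0.05015 L, so [N3-] = 0.005234/0.05015 = 0.1044 M.
Kb = Kw/Ka = 1.0e-14 / 1.9 x 10^-5 = 5.26e-10.
[OH^-] = sqrt(Kb x [N3-]) = sqrt(5.26e-10 x 0.1044) = 7.41e-6 M.
pOH = 5.13, so pH = 14.00 - 5.13 = 8.87.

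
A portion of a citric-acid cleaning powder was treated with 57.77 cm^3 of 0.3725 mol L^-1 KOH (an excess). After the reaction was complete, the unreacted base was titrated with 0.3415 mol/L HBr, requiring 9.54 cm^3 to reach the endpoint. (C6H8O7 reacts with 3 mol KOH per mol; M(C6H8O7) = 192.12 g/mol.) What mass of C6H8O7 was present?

Total n(KOH) added = 0.3725 x 0.05777 = 0.02152 mol.
n(HBr) used = 0.3415 x 0.009540 = 0.003258 mol, which equals the excess n(KOH).
So n(KOH) consumed by the sample = 0.02152 - 0.003258 = 0.01826 mol.
n(C6H8O7) = 0.01826 / 3 = 0.006087 mol.
mass = 0.006087 mol x 192.12 g/mol = 1.17 g.

1.17 g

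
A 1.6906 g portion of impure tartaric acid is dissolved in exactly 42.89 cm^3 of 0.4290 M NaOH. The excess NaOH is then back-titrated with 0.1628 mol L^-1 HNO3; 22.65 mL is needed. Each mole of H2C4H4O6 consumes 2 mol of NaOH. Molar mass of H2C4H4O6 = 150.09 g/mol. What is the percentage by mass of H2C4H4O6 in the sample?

65.3%

Total n(NaOH) added = 0.4290 x 0.04289 = 0.01840 mol.
n(HNO3) used = 0.1628 x 0.02265 = 0.003687 mol, which equals the excess n(NaOH).
So n(NaOH) consumed by the sample = 0.01840 - 0.003687 = 0.01471 mol.
n(H2C4H4O6) = 0.01471 / 2 = 0.007356 mol.
mass H2C4H4O6 = 0.007356 x 150.09 = 1.104 g, so %H2C4H4O6 = 1.104/1.6906 x 100 = 65.3%.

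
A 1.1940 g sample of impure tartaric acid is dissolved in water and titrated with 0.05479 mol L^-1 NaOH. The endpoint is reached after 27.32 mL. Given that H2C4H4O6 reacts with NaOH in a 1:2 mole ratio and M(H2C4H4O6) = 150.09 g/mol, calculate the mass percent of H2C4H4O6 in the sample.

n(NaOH) = 0.05479 x 0.02732 = 0.001497 mol.
n(H2C4H4O6) = 0.001497 / 2 = 0.0007484 mol.
mass of H2C4H4O6 = 0.0007484 x 150.09 = 0.1123 g.
% purity = 0.1123 / 1.1940 x 100 = 9.41%.

9.41%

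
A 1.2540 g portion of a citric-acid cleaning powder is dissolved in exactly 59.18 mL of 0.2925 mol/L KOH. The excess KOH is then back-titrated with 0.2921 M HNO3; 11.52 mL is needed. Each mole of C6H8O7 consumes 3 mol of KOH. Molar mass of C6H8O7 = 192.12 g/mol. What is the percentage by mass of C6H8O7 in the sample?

Total n(KOH) added = 0.2925 x 0.05918 = 0.01731 mol.
n(HNO3) used = 0.2921 x 0.01152 = 0.003365 mol, which equals the excess n(KOH).
So n(KOH) consumed by the sample = 0.01731 - 0.003365 = 0.01395 mol.
n(C6H8O7) = 0.01395 / 3 = 0.004648 mol.
mass C6H8O7 = 0.004648 x 192.12 = 0.8930 g, so %C6H8O7 = 0.8930/1.2540 x 100 = 71.2%.

71.2%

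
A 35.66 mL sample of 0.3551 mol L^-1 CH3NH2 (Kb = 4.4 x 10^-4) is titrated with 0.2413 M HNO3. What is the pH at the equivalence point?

5.74

n(CH3NH2) = 0.3551 x 0.03566 = 0.01266 mol; V(HNO3) at equivalence = 0.01266/0.2413 = 0.05248 L.
At equivalence the base is fully converted to CH3NH3+; total volume = 0.08814 L, so [CH3NH3+] = 0.01266/0.08814 = 0.1437 M.
Ka(CH3NH3+) = Kw/Kb = 1.0e-14 / 4.4 x 10^-4 = 2.27e-11.
[H^+] = sqrt(Ka x [CH3NH3+]) = sqrt(2.27e-11 x 0.1437) = 1.81e-6 M.
pH = -log(1.81e-6) = 5.74.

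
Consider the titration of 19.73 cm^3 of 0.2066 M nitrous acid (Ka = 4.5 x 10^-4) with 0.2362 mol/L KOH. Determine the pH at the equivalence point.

n(HNO2) = 0.2066 x 0.01973 = 0.004076 mol; V(KOH) at equivalence = 0.004076/0.2362 = 0.01726 L.
At equivalence all the acid is converted to NO2-; total volume = 0.01973 + 0.01726 = 0.03699 L, so [NO2-] = 0.004076/0.03699 = 0.1102 M.
Kb = Kw/Ka = 1.0e-14 / 4.5 x 10^-4 = 2.22e-11.
[OH^-] = sqrt(Kb x [NO2-]) = sqrt(2.22e-11 x 0.1102) = 1.56e-6 M.
pOH = 5.81, so pH = 14.00 - 5.81 = 8.19.

8.19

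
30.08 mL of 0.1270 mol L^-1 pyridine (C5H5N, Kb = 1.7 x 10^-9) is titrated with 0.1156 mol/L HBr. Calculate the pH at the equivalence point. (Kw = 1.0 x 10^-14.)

3.22

n(C5H5N) = 0.1270 x 0.03008 = 0.003820 mol; V(HBr) at equivalence = 0.003820/0.1156 = 0.03305 L.
At equivalence the base is fully converted to C5H5NH+; total volume = 0.06313 L, so [C5H5NH+] = 0.003820/0.06313 = 0.06052 M.
Ka(C5H5NH+) = Kw/Kb = 1.0e-14 / 1.7 x 10^-9 = 5.88e-6.
[H^+] = sqrt(Ka x [C5H5NH+]) = sqrt(5.88e-6 x 0.06052) = 0.000597 M.
pH = -log(0.000597) = 3.22.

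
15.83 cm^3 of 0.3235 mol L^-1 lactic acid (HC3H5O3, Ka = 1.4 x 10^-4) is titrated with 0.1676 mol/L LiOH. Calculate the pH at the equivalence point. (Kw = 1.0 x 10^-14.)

n(HC3H5O3) = 0.3235 x 0.01583 = 0.005121 mol; V(LiOH) at equivalence = 0.005121/0.1676 = 0.03055 L.
At equivalence all the acid is converted to C3H5O3-; total volume = 0.01583 + 0.03055 = 0.04638 L, so [C3H5O3-] = 0.005121/0.04638 = 0.1104 M.
Kb = Kw/Ka = 1.0e-14 / 1.4 x 10^-4 = 7.14e-11.
[OH^-] = sqrt(Kb x [C3H5O3-]) = sqrt(7.14e-11 x 0.1104) = 2.81e-6 M.
pOH = 5.55, so pH = 14.00 - 5.55 = 8.45.

8.45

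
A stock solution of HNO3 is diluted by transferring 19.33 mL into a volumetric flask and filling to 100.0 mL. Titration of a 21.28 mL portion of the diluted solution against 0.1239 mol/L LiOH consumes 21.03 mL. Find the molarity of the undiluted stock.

n(LiOH) = 0.1239 x 0.02103 = 0.002606 mol.
n(HNO3) in the aliquot = 0.002606 mol.
[diluted HNO3] = 0.002606 / 0.02128 = 0.1224 M.
Dilution factor = 100.0/19.33 = 5.173, so [stock] = 0.1224 x 5.173 = 0.633 M.

0.633 M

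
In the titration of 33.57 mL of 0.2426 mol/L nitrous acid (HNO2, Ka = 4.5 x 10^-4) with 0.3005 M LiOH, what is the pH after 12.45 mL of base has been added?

Initial n(HNO2) = 0.2426 x 0.03357 = 0.008144 mol.
n(LiOH) added = 0.3005 x 0.01245 = 0.003741 mol, converting that many moles of HNO2 to NO2-.
Remaining n(HNO2) = 0.004403 mol; n(NO2-) = 0.003741 mol.
By Henderson-Hasselbalch, pH = pKa + log([A^-]/[HA]) = 3.35 + log(0.003741/0.004403) = 3.35 + (-0.07) = 3.28.

3.28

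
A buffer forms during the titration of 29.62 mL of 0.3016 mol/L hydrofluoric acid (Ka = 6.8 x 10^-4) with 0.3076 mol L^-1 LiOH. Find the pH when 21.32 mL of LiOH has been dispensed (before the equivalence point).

3.61

Initial n(HF) = 0.3016 x 0.02962 = 0.008933 mol.
n(LiOH) added = 0.3076 x 0.02132 = 0.006558 mol, converting that many moles of HF to F-.
Remaining n(HF) = 0.002375 mol; n(F-) = 0.006558 mol.
By Henderson-Hasselbalch, pH = pKa + log([A^-]/[HA]) = 3.17 + log(0.006558/0.002375) = 3.17 + (+0.44) = 3.61.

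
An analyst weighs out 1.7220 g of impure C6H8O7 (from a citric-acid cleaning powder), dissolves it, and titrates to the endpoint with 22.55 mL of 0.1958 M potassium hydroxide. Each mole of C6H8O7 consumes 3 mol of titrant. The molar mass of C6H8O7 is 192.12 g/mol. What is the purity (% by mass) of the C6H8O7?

n(KOH) = 0.1958 x 0.02255 = 0.004415 mol.
n(C6H8O7) = 0.004415 / 3 = 0.001472 mol.
mass of C6H8O7 = 0.001472 x 192.12 = 0.2828 g.
% purity = 0.2828 / 1.7220 x 100 = 16.4%.

16.4%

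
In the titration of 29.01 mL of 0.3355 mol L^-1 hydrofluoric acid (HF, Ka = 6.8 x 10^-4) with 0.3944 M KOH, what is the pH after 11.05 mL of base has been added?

Initial n(HF) = 0.3355 x 0.02901 = 0.009733 mol.
n(KOH) added = 0.3944 x 0.01105 = 0.004358 mol, converting that many moles of HF to F-.
Remaining n(HF) = 0.005375 mol; n(F-) = 0.004358 mol.
By Henderson-Hasselbalch, pH = pKa + log([A^-]/[HA]) = 3.17 + log(0.004358/0.005375) = 3.17 + (-0.09) = 3.08.

3.08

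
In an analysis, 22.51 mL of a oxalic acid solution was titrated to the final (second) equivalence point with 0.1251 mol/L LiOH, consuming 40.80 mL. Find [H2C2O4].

0.113 M

n(LiOH) = 0.1251 x 0.04080 = 0.005104 mol.
At the final (second) equivalence point, 2 mol OH^- react per mol H2C2O4, so n(H2C2O4) = 0.005104 / 2 = 0.002552 mol.
[H2C2O4] = 0.002552 / 0.02251 L = 0.113 M.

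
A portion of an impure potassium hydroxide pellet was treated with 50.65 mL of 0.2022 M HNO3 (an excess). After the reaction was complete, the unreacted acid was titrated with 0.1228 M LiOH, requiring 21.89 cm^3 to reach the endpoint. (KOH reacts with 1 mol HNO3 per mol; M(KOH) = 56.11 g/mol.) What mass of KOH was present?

Total n(HNO3) added = 0.2022 x 0.05065 = 0.01024 mol.
n(LiOH) used = 0.1228 x 0.02189 = 0.002688 mol, which equals the excess n(HNO3).
So n(HNO3) consumed by the sample = 0.01024 - 0.002688 = 0.007553 mol.
n(KOH) = 0.007553 / 1 = 0.007553 mol.
mass = 0.007553 mol x 56.11 g/mol = 0.424 g.

0.424 g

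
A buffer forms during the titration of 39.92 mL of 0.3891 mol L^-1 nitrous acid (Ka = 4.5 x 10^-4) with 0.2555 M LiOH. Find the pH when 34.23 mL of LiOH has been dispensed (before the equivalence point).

Initial n(HNO2) = 0.3891 x 0.03992 = 0.01553 mol.
n(LiOH) added = 0.2555 x 0.03423 = 0.008746 mol, converting that many moles of HNO2 to NO2-.
Remaining n(HNO2) = 0.006787 mol; n(NO2-) = 0.008746 mol.
By Henderson-Hasselbalch, pH = pKa + log([A^-]/[HA]) = 3.35 + log(0.008746/0.006787) = 3.35 + (+0.11) = 3.46.

3.46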